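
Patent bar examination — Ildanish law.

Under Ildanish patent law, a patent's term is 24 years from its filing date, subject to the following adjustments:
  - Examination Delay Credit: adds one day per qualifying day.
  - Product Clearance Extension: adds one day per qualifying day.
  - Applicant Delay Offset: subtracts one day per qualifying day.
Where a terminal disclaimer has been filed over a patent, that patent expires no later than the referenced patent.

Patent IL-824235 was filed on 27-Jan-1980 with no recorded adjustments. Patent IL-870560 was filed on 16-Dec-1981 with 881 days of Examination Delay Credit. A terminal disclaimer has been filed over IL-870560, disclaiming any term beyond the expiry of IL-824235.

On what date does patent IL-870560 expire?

2004-01-27

Natural term of IL-870560:
  Base: filing + 24 years → 16 December 2005.
  Examination Delay Credit: +881 days → 15 May 2008.
Expiry of referenced patent IL-824235:
  Base: filing + 24 years → 27 January 2004.
Terminal disclaimer: IL-870560 expires on the earlier of 15 May 2008 and 27 January 2004.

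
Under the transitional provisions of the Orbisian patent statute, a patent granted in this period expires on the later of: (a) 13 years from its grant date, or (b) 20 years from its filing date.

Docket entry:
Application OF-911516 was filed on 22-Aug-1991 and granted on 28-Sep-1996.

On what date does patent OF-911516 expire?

(a) grant + 13 years → 28 September 2009.
(b) filing + 20 years → 22 August 2011.
Later of the two: 22 August 2011.

August 22, 2011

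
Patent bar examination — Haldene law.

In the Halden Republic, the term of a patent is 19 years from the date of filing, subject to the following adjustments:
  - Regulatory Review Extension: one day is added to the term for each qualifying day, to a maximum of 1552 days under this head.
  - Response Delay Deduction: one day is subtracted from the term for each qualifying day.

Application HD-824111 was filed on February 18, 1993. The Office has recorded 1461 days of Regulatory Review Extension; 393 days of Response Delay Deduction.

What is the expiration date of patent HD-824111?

2015-01-21

Base term: filing date + 19 years → 18 February 2012.
Regulatory Review Extension: 1461 days (within the 1552-day cap) → +1461 days → 18 February 2016.
Response Delay Deduction: −393 days → 21 January 2015.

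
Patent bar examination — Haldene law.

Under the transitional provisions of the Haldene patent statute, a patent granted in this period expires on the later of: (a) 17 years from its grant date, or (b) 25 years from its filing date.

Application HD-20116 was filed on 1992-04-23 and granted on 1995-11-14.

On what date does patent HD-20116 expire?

2017-04-23

(a) grant + 17 years → 14 November 2012.
(b) filing + 25 years → 23 April 2017.
Later of the two: 23 April 2017.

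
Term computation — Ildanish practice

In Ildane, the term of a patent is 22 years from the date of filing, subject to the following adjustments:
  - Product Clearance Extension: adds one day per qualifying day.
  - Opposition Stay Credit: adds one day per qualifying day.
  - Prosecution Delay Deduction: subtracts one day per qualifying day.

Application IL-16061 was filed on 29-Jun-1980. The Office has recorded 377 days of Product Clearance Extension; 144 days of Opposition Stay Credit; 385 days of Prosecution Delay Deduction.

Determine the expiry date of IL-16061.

November 12, 2002

Base term: filing date + 22 years → 29 June 2002.
Product Clearance Extension: +377 days → 11 July 2003.
Opposition Stay Credit: +144 days → 2 December 2003.
Prosecution Delay Deduction: −385 days → 12 November 2002.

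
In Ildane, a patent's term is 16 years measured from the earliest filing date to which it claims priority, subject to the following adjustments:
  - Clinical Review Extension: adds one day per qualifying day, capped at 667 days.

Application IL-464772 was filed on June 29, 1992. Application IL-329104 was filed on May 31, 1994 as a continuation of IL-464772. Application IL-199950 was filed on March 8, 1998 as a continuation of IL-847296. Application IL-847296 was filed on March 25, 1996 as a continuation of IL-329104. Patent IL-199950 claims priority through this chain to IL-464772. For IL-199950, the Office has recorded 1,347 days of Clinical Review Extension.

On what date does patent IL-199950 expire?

Earliest priority filing: 29 June 1992.
Base term: 29 June 1992 + 16 years → 29 June 2008.
Clinical Review Extension: 1347 days claimed exceeds the 667-day cap, so +667 days → 27 April 2010.

April 27, 2010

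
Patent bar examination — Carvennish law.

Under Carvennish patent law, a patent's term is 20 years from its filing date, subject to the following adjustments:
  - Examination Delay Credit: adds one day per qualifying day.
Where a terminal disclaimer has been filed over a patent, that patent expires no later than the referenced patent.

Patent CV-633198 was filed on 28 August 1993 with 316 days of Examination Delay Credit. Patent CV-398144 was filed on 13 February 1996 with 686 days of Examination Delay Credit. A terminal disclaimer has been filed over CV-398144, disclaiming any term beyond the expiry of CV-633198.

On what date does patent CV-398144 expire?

Natural term of CV-398144:
  Base: filing + 20 years → 13 February 2016.
  Examination Delay Credit: +686 days → 30 December 2017.
Expiry of referenced patent CV-633198:
  Base: filing + 20 years → 28 August 2013.
  Examination Delay Credit: +316 days → 10 July 2014.
Terminal disclaimer: CV-398144 expires on the earlier of 30 December 2017 and 10 July 2014.

July 10, 2014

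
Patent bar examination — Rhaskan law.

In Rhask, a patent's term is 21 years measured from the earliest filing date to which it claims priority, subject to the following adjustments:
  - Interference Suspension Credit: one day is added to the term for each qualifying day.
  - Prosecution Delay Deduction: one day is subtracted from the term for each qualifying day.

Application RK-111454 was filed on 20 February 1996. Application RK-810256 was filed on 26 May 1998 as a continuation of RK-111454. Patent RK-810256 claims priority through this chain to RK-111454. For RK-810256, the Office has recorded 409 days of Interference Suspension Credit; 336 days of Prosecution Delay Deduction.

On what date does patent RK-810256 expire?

2017-05-04

Earliest priority filing: 20 February 1996.
Base term: 20 February 1996 + 21 years → 20 February 2017.
Interference Suspension Credit: +409 days → 5 April 2018.
Prosecution Delay Deduction: −336 days → 4 May 2017.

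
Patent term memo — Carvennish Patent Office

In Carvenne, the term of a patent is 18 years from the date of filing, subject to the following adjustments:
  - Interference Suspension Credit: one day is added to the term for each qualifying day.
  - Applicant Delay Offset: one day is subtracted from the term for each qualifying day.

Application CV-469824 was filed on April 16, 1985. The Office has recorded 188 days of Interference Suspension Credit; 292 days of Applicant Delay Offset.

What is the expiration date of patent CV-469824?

Base term: filing date + 18 years → 16 April 2003.
Interference Suspension Credit: +188 days → 21 October 2003.
Applicant Delay Offset: −292 days → 2 January 2003.

2003-01-02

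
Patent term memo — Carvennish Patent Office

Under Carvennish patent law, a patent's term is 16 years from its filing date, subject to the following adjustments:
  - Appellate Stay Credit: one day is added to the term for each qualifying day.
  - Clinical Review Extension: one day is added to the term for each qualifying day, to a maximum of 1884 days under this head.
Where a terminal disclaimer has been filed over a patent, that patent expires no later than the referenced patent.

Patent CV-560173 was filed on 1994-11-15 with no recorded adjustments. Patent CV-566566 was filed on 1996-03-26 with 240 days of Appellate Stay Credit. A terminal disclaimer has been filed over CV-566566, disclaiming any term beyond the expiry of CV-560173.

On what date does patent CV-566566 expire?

2010-11-15

Natural term of CV-566566:
  Base: filing + 16 years → 26 March 2012.
  Appellate Stay Credit: +240 days → 21 November 2012.
Expiry of referenced patent CV-560173:
  Base: filing + 16 years → 15 November 2010.
Terminal disclaimer: CV-566566 expires on the earlier of 21 November 2012 and 15 November 2010.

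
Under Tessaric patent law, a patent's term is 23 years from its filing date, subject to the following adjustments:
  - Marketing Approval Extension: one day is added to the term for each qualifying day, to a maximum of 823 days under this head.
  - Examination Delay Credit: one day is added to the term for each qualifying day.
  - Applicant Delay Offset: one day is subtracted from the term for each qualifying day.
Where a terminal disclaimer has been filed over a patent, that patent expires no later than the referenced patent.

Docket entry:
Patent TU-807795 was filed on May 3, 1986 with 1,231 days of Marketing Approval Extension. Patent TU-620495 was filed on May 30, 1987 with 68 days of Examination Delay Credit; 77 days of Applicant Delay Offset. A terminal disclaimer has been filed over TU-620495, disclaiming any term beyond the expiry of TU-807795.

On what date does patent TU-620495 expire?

2010-05-21

Natural term of TU-620495:
  Base: filing + 23 years → 30 May 2010.
  Examination Delay Credit: +68 days → 6 August 2010.
  Applicant Delay Offset: −77 days → 21 May 2010.
Expiry of referenced patent TU-807795:
  Base: filing + 23 years → 3 May 2009.
  Marketing Approval Extension: 1231 days claimed exceeds the 823-day cap, so +823 days → 4 August 2011.
Terminal disclaimer: TU-620495 expires on the earlier of 21 May 2010 and 4 August 2011.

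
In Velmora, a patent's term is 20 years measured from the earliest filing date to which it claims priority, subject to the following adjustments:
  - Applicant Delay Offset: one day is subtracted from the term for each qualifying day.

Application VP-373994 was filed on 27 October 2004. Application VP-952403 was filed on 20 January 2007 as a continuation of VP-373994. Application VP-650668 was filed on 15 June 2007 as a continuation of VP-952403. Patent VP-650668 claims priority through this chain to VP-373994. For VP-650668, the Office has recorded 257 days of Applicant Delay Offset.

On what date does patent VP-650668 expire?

February 13, 2024

Earliest priority filing: 27 October 2004.
Base term: 27 October 2004 + 20 years → 27 October 2024.
Applicant Delay Offset: −257 days → 13 February 2024.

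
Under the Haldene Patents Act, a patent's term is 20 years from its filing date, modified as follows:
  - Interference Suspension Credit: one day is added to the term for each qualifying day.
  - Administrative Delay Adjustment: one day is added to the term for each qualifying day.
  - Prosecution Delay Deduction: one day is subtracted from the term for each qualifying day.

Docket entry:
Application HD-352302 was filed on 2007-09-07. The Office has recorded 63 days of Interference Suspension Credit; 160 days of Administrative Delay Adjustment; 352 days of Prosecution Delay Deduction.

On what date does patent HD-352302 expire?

May 1, 2027

Base term: filing date + 20 years → 7 September 2027.
Interference Suspension Credit: +63 days → 9 November 2027.
Administrative Delay Adjustment: +160 days → 17 April 2028.
Prosecution Delay Deduction: −352 days → 1 May 2027.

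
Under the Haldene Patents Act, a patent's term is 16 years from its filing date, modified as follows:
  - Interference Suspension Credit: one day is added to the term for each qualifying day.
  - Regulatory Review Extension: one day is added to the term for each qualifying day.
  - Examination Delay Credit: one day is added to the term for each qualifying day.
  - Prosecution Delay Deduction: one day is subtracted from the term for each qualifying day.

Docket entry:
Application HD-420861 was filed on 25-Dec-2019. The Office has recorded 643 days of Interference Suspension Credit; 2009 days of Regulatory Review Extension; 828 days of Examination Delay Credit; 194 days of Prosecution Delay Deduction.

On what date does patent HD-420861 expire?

2044-12-23

Base term: filing date + 16 years → 25 December 2035.
Interference Suspension Credit: +643 days → 28 September 2037.
Regulatory Review Extension: +2009 days → 30 March 2043.
Examination Delay Credit: +828 days → 5 July 2045.
Prosecution Delay Deduction: −194 days → 23 December 2044.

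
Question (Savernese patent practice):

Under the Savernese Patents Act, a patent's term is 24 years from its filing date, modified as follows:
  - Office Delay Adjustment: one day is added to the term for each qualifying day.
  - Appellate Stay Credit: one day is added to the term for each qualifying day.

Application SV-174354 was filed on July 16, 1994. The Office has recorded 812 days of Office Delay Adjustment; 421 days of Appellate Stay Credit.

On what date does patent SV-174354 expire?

November 30, 2021

Base term: filing date + 24 years → 16 July 2018.
Office Delay Adjustment: +812 days → 5 October 2020.
Appellate Stay Credit: +421 days → 30 November 2021.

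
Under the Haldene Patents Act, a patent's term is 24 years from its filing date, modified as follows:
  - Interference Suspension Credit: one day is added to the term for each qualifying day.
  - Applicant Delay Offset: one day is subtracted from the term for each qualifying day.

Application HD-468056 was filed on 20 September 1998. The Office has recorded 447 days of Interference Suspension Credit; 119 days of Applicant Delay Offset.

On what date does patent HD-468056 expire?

August 14, 2023

Base term: filing date + 24 years → 20 September 2022.
Interference Suspension Credit: +447 days → 11 December 2023.
Applicant Delay Offset: −119 days → 14 August 2023.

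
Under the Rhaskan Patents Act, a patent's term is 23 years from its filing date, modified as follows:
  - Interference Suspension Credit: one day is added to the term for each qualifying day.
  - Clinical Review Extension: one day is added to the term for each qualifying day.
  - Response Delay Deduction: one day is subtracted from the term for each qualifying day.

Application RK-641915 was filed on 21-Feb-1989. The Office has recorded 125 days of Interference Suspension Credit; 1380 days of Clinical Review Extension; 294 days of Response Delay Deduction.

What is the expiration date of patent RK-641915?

June 16, 2015

Base term: filing date + 23 years → 21 February 2012.
Interference Suspension Credit: +125 days → 25 June 2012.
Clinical Review Extension: +1380 days → 5 April 2016.
Response Delay Deduction: −294 days → 16 June 2015.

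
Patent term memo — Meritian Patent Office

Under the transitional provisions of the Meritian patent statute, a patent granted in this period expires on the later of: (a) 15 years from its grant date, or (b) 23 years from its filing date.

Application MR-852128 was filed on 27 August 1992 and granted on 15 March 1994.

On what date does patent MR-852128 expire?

2015-08-27

(a) grant + 15 years → 15 March 2009.
(b) filing + 23 years → 27 August 2015.
Later of the two: 27 August 2015.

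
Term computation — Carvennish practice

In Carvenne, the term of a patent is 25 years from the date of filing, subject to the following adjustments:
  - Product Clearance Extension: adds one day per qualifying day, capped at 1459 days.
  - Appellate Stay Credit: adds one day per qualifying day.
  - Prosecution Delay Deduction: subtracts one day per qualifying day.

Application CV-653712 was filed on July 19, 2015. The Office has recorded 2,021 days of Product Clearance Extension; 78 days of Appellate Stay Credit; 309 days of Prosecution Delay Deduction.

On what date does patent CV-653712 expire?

Base term: filing date + 25 years → 19 July 2040.
Product Clearance Extension: 2021 days claimed exceeds the 1459-day cap, so +1459 days → 17 July 2044.
Appellate Stay Credit: +78 days → 3 October 2044.
Prosecution Delay Deduction: −309 days → 29 November 2043.

2043-11-29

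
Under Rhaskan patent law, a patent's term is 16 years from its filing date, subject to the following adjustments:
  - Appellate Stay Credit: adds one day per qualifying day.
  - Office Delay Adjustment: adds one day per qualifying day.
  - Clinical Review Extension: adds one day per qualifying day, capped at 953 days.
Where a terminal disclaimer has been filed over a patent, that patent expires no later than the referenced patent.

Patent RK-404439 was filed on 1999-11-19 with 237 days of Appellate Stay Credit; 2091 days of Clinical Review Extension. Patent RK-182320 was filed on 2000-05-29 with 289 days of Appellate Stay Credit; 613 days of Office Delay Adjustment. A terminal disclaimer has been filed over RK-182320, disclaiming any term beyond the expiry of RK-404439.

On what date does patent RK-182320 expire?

November 17, 2018

Natural term of RK-182320:
  Base: filing + 16 years → 29 May 2016.
  Appellate Stay Credit: +289 days → 14 March 2017.
  Office Delay Adjustment: +613 days → 17 November 2018.
Expiry of referenced patent RK-404439:
  Base: filing + 16 years → 19 November 2015.
  Appellate Stay Credit: +237 days → 13 July 2016.
  Clinical Review Extension: 2091 days claimed exceeds the 953-day cap, so +953 days → 21 February 2019.
Terminal disclaimer: RK-182320 expires on the earlier of 17 November 2018 and 21 February 2019.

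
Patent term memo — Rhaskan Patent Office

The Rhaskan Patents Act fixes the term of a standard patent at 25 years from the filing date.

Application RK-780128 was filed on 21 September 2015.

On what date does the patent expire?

Filing date + 25 years → 21 September 2040.

September 21, 2040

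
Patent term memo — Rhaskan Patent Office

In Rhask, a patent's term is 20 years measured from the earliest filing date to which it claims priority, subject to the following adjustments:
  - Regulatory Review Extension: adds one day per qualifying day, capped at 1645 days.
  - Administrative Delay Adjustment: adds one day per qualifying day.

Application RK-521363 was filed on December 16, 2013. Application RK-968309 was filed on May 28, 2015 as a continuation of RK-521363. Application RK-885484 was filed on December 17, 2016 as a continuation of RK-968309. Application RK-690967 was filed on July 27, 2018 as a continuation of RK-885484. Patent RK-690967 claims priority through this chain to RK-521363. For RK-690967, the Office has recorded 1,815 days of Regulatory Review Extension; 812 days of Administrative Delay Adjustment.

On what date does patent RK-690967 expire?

Earliest priority filing: 16 December 2013.
Base term: 16 December 2013 + 20 years → 16 December 2033.
Regulatory Review Extension: 1815 days claimed exceeds the 1645-day cap, so +1645 days → 18 June 2038.
Administrative Delay Adjustment: +812 days → 7 September 2040.

September 7, 2040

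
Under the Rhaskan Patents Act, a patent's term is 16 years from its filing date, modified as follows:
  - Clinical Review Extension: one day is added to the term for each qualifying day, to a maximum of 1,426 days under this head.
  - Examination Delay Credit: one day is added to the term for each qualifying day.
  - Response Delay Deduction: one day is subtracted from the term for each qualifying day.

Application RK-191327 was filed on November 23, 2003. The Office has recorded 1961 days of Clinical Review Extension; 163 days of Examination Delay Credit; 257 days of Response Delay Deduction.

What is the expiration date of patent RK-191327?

2023-07-17

Base term: filing date + 16 years → 23 November 2019.
Clinical Review Extension: 1961 days claimed exceeds the 1426-day cap, so +1426 days → 19 October 2023.
Examination Delay Credit: +163 days → 30 March 2024.
Response Delay Deduction: −257 days → 17 July 2023.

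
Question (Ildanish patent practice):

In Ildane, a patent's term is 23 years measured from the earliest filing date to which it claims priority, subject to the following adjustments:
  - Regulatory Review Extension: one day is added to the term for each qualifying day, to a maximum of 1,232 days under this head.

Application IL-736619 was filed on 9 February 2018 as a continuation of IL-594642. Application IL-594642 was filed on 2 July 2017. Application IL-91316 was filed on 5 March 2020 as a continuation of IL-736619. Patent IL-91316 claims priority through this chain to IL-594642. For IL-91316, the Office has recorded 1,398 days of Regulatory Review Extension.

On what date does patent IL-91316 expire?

2043-11-16

Earliest priority filing: 2 July 2017.
Base term: 2 July 2017 + 23 years → 2 July 2040.
Regulatory Review Extension: 1398 days claimed exceeds the 1232-day cap, so +1232 days → 16 November 2043.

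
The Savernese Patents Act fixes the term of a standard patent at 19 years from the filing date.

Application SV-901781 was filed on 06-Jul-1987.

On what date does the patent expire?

July 6, 2006

Filing date + 19 years → 6 July 2006.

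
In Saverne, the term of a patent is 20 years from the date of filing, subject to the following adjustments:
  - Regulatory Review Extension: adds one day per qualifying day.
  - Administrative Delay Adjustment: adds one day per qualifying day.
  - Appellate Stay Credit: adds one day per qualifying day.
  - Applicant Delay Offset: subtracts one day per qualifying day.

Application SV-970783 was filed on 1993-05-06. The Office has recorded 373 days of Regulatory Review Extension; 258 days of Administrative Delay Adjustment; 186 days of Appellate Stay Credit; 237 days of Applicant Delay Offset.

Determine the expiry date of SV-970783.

Base term: filing date + 20 years → 6 May 2013.
Regulatory Review Extension: +373 days → 14 May 2014.
Administrative Delay Adjustment: +258 days → 27 January 2015.
Appellate Stay Credit: +186 days → 1 August 2015.
Applicant Delay Offset: −237 days → 7 December 2014.

2014-12-07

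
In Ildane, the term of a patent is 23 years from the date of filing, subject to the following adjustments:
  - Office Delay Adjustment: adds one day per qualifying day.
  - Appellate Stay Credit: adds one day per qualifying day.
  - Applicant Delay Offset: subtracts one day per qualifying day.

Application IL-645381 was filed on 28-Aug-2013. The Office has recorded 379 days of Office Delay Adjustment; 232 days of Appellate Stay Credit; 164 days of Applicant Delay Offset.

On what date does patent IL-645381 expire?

2037-11-18

Base term: filing date + 23 years → 28 August 2036.
Office Delay Adjustment: +379 days → 11 September 2037.
Appellate Stay Credit: +232 days → 1 May 2038.
Applicant Delay Offset: −164 days → 18 November 2037.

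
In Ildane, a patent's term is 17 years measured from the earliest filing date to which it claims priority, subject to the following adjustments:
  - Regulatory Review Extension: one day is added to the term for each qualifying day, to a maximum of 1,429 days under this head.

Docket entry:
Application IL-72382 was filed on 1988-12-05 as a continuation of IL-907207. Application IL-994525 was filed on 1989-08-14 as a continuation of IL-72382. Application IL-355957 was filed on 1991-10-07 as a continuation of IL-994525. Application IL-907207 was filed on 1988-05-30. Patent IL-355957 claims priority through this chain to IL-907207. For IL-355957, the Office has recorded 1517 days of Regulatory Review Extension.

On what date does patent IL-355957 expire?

April 28, 2009

Earliest priority filing: 30 May 1988.
Base term: 30 May 1988 + 17 years → 30 May 2005.
Regulatory Review Extension: 1517 days claimed exceeds the 1429-day cap, so +1429 days → 28 April 2009.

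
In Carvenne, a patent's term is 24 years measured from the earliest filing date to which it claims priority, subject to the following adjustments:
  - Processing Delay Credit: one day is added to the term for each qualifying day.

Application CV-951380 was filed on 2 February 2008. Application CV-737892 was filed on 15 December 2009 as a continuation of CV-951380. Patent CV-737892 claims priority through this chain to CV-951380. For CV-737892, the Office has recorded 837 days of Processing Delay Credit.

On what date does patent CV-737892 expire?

Earliest priority filing: 2 February 2008.
Base term: 2 February 2008 + 24 years → 2 February 2032.
Processing Delay Credit: +837 days → 19 May 2034.

2034-05-19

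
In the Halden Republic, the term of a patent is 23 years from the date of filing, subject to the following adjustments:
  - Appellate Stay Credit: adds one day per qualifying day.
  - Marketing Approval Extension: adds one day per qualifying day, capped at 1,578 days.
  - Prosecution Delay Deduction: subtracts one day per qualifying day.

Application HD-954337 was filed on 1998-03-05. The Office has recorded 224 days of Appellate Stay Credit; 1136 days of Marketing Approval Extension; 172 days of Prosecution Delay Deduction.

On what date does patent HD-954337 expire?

2024-06-05

Base term: filing date + 23 years → 5 March 2021.
Appellate Stay Credit: +224 days → 15 October 2021.
Marketing Approval Extension: 1136 days (within the 1578-day cap) → +1136 days → 24 November 2024.
Prosecution Delay Deduction: −172 days → 5 June 2024.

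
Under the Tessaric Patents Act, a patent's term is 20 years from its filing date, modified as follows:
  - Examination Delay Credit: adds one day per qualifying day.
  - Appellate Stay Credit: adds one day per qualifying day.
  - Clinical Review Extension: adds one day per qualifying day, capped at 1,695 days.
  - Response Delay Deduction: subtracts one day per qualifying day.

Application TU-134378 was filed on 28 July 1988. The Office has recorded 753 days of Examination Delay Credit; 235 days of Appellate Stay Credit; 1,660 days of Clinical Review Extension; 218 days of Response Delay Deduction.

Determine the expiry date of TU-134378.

Base term: filing date + 20 years → 28 July 2008.
Examination Delay Credit: +753 days → 20 August 2010.
Appellate Stay Credit: +235 days → 12 April 2011.
Clinical Review Extension: 1660 days (within the 1695-day cap) → +1660 days → 28 October 2015.
Response Delay Deduction: −218 days → 24 March 2015.

March 24, 2015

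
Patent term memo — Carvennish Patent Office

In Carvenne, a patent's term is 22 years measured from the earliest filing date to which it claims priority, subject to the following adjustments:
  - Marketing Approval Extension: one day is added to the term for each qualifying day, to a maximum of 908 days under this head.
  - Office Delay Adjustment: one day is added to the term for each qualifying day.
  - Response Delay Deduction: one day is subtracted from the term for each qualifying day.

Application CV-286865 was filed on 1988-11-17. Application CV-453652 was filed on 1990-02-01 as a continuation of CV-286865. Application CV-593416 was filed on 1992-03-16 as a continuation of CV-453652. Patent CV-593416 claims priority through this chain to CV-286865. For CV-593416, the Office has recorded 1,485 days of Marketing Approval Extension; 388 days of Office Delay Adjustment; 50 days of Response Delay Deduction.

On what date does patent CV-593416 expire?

April 16, 2014

Earliest priority filing: 17 November 1988.
Base term: 17 November 1988 + 22 years → 17 November 2010.
Marketing Approval Extension: 1485 days claimed exceeds the 908-day cap, so +908 days → 13 May 2013.
Office Delay Adjustment: +388 days → 5 June 2014.
Response Delay Deduction: −50 days → 16 April 2014.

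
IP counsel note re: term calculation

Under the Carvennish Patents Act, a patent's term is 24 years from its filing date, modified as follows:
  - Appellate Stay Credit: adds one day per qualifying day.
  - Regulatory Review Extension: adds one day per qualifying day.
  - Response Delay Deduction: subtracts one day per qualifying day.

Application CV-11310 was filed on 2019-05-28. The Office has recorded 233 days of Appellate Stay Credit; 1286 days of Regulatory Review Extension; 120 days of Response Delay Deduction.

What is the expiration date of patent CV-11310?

2047-03-27

Base term: filing date + 24 years → 28 May 2043.
Appellate Stay Credit: +233 days → 16 January 2044.
Regulatory Review Extension: +1286 days → 25 July 2047.
Response Delay Deduction: −120 days → 27 March 2047.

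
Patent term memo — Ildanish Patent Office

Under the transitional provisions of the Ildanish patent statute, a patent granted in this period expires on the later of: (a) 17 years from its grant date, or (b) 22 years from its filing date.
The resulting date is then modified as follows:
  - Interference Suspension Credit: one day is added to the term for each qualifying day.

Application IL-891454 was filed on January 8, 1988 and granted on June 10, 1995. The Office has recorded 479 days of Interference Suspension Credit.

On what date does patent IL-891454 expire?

October 2, 2013

(a) grant + 17 years → 10 June 2012.
(b) filing + 22 years → 8 January 2010.
Later of the two: 10 June 2012.
Interference Suspension Credit: +479 days → 2 October 2013.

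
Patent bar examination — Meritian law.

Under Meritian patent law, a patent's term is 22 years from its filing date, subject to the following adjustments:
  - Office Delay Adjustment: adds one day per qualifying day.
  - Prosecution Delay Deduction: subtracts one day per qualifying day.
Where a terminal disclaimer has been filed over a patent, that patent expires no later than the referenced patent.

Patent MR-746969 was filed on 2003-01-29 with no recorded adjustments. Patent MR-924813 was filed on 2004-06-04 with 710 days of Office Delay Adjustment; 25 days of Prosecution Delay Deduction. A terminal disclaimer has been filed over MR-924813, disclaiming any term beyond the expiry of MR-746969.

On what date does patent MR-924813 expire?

January 29, 2025

Natural term of MR-924813:
  Base: filing + 22 years → 4 June 2026.
  Office Delay Adjustment: +710 days → 14 May 2028.
  Prosecution Delay Deduction: −25 days → 19 April 2028.
Expiry of referenced patent MR-746969:
  Base: filing + 22 years → 29 January 2025.
Terminal disclaimer: MR-924813 expires on the earlier of 19 April 2028 and 29 January 2025.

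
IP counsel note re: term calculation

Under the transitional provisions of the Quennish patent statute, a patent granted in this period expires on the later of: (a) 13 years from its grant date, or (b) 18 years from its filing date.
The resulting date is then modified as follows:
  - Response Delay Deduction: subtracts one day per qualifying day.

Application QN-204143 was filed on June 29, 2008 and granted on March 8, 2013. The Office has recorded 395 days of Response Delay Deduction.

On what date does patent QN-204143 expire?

(a) grant + 13 years → 8 March 2026.
(b) filing + 18 years → 29 June 2026.
Later of the two: 29 June 2026.
Response Delay Deduction: −395 days → 30 May 2025.

May 30, 2025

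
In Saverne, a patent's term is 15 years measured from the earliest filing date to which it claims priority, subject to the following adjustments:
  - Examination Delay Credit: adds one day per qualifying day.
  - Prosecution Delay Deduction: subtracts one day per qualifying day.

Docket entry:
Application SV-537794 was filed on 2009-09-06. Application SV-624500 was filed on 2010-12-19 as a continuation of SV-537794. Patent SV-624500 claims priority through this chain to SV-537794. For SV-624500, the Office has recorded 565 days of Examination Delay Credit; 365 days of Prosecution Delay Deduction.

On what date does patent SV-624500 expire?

2025-03-25

Earliest priority filing: 6 September 2009.
Base term: 6 September 2009 + 15 years → 6 September 2024.
Examination Delay Credit: +565 days → 25 March 2026.
Prosecution Delay Deduction: −365 days → 25 March 2025.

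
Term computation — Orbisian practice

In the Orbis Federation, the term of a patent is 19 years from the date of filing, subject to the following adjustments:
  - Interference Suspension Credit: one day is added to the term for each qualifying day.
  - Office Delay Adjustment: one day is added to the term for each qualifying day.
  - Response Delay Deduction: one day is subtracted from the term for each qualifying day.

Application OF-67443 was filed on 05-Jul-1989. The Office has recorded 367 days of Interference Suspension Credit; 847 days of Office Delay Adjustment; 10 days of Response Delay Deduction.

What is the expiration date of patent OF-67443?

Base term: filing date + 19 years → 5 July 2008.
Interference Suspension Credit: +367 days → 7 July 2009.
Office Delay Adjustment: +847 days → 1 November 2011.
Response Delay Deduction: −10 days → 22 October 2011.

October 22, 2011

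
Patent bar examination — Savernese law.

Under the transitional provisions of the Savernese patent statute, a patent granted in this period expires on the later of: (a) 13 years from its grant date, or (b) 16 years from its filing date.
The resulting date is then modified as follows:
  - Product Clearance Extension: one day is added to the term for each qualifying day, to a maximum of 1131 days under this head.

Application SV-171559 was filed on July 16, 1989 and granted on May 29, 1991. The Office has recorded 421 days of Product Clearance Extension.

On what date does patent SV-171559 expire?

(a) grant + 13 years → 29 May 2004.
(b) filing + 16 years → 16 July 2005.
Later of the two: 16 July 2005.
Product Clearance Extension: 421 days (within the 1131-day cap) → +421 days → 10 September 2006.

2006-09-10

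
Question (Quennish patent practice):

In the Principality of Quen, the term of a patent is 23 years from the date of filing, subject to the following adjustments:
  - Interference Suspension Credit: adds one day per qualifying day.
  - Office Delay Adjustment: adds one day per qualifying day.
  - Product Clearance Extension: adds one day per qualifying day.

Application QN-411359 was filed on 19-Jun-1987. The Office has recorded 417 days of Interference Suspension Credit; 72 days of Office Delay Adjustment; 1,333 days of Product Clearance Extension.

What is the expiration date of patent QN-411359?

Base term: filing date + 23 years → 19 June 2010.
Interference Suspension Credit: +417 days → 10 August 2011.
Office Delay Adjustment: +72 days → 21 October 2011.
Product Clearance Extension: +1333 days → 15 June 2015.

June 15, 2015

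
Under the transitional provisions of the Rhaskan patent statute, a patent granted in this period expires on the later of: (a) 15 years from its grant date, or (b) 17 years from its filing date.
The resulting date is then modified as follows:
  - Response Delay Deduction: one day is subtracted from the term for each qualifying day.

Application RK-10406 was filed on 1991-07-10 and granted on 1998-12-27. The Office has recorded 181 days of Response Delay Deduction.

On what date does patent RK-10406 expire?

2013-06-29

(a) grant + 15 years → 27 December 2013.
(b) filing + 17 years → 10 July 2008.
Later of the two: 27 December 2013.
Response Delay Deduction: −181 days → 29 June 2013.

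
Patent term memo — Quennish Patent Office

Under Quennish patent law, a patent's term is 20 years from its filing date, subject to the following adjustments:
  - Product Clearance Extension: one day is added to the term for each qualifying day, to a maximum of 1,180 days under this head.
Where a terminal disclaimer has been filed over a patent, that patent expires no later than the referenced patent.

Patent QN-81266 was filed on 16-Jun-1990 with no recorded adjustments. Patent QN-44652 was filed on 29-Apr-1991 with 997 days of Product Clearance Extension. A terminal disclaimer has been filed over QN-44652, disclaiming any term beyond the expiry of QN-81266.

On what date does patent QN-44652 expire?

Natural term of QN-44652:
  Base: filing + 20 years → 29 April 2011.
  Product Clearance Extension: 997 days (within the 1180-day cap) → +997 days → 20 January 2014.
Expiry of referenced patent QN-81266:
  Base: filing + 20 years → 16 June 2010.
Terminal disclaimer: QN-44652 expires on the earlier of 20 January 2014 and 16 June 2010.

2010-06-16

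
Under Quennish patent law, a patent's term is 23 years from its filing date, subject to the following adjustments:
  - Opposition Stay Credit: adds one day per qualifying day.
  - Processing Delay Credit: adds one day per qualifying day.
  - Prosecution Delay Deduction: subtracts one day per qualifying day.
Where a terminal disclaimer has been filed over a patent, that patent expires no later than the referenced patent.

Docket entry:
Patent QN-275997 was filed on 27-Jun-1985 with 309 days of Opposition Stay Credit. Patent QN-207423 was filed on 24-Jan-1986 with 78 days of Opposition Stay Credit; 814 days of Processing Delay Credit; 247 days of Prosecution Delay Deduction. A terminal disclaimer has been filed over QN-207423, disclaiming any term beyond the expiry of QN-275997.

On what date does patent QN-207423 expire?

Natural term of QN-207423:
  Base: filing + 23 years → 24 January 2009.
  Opposition Stay Credit: +78 days → 12 April 2009.
  Processing Delay Credit: +814 days → 5 July 2011.
  Prosecution Delay Deduction: −247 days → 31 October 2010.
Expiry of referenced patent QN-275997:
  Base: filing + 23 years → 27 June 2008.
  Opposition Stay Credit: +309 days → 2 May 2009.
Terminal disclaimer: QN-207423 expires on the earlier of 31 October 2010 and 2 May 2009.

2009-05-02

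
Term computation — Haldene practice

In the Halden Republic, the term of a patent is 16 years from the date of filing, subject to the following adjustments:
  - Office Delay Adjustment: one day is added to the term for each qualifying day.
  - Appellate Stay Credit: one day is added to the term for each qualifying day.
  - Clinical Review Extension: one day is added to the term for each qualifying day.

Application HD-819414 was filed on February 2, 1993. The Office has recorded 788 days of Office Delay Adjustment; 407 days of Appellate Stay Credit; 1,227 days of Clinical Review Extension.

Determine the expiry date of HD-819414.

2015-09-21

Base term: filing date + 16 years → 2 February 2009.
Office Delay Adjustment: +788 days → 1 April 2011.
Appellate Stay Credit: +407 days → 12 May 2012.
Clinical Review Extension: +1227 days → 21 September 2015.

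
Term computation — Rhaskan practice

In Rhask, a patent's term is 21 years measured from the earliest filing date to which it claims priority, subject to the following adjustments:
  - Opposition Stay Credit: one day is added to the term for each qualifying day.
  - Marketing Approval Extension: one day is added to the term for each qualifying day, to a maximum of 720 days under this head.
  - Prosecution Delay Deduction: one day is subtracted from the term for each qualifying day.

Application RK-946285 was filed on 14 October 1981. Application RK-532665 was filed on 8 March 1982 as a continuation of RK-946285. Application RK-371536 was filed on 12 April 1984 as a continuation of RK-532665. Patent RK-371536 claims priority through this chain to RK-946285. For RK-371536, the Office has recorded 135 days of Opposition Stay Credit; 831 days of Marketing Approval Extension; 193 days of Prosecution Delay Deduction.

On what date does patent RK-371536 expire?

August 6, 2004

Earliest priority filing: 14 October 1981.
Base term: 14 October 1981 + 21 years → 14 October 2002.
Opposition Stay Credit: +135 days → 26 February 2003.
Marketing Approval Extension: 831 days claimed exceeds the 720-day cap, so +720 days → 15 February 2005.
Prosecution Delay Deduction: −193 days → 6 August 2004.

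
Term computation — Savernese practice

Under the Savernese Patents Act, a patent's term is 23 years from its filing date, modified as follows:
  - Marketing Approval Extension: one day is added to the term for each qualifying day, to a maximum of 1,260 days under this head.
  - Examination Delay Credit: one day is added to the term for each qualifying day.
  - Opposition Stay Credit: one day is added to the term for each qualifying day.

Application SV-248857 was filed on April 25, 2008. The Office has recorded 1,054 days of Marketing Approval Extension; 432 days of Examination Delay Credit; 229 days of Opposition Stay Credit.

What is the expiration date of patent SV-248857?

2036-01-04

Base term: filing date + 23 years → 25 April 2031.
Marketing Approval Extension: 1054 days (within the 1260-day cap) → +1054 days → 14 March 2034.
Examination Delay Credit: +432 days → 20 May 2035.
Opposition Stay Credit: +229 days → 4 January 2036.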